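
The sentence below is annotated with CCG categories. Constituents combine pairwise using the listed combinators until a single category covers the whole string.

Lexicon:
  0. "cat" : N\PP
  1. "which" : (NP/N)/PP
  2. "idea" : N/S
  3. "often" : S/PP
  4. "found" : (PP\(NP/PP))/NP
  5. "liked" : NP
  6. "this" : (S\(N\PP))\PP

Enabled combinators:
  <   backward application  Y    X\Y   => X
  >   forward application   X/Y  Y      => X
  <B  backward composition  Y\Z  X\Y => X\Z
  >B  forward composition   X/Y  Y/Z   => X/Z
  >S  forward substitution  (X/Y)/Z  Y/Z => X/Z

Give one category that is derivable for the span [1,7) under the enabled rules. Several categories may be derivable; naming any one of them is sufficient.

S\(N\PP)

[0,7] S   <
  [0,1] "cat" : N\PP
  [1,7] S\(N\PP)   <
    [1,6] PP   <
      [1,4] NP/PP   >S
        [1,2] "which" : (NP/N)/PP
        [2,4] N/PP   >B
          [2,3] "idea" : N/S
          [3,4] "often" : S/PP
      [4,6] PP\(NP/PP)   >
        [4,5] "found" : (PP\(NP/PP))/NP
        [5,6] "liked" : NP
    [6,7] "this" : (S\(N\PP))\PP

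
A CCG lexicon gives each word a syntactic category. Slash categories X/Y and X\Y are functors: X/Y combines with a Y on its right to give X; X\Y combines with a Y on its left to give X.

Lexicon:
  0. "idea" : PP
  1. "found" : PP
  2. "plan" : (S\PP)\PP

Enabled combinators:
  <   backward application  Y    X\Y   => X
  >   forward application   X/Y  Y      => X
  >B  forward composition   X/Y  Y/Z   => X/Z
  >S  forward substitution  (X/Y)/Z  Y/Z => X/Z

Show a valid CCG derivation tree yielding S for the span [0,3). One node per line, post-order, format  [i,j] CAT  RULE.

[0,1] PP  lex  "idea"
[1,2] PP  lex  "found"
[2,3] (S\PP)\PP  lex  "plan"
[1,3] S\PP  <  k=2
[0,3] S  <  k=1

[0,3] S   <
  [0,1] "idea" : PP
  [1,3] S\PP   <
    [1,2] "found" : PP
    [2,3] "plan" : (S\PP)\PP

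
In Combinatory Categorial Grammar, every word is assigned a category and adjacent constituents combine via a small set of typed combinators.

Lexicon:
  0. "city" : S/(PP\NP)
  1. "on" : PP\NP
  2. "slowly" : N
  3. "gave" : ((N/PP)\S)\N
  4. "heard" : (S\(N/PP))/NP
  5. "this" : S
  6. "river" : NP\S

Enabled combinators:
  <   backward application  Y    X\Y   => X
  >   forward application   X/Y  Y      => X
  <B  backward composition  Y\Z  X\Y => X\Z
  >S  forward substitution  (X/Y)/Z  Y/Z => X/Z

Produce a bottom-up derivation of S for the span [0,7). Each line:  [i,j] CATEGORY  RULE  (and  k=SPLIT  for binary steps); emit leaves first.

[0,1] S/(PP\NP)  lex  "city"
[1,2] PP\NP  lex  "on"
[0,2] S  >  k=1
[2,3] N  lex  "slowly"
[3,4] ((N/PP)\S)\N  lex  "gave"
[2,4] (N/PP)\S  <  k=3
[0,4] N/PP  <  k=2
[4,5] (S\(N/PP))/NP  lex  "heard"
[5,6] S  lex  "this"
[6,7] NP\S  lex  "river"
[5,7] NP  <  k=6
[4,7] S\(N/PP)  >  k=5
[0,7] S  <  k=4

[0,7] S   <
  [0,4] N/PP   <
    [0,2] S   >
      [0,1] "city" : S/(PP\NP)
      [1,2] "on" : PP\NP
    [2,4] (N/PP)\S   <
      [2,3] "slowly" : N
      [3,4] "gave" : ((N/PP)\S)\N
  [4,7] S\(N/PP)   >
    [4,5] "heard" : (S\(N/PP))/NP
    [5,7] NP   <
      [5,6] "this" : S
      [6,7] "river" : NP\S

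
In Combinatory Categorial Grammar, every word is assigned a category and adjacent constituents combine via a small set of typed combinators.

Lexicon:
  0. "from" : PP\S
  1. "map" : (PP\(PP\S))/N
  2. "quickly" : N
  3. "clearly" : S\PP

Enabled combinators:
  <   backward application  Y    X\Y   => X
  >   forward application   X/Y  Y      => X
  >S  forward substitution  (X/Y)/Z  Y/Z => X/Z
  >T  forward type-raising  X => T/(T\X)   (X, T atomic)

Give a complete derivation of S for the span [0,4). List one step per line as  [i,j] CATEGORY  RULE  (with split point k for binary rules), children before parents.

[0,4] S   <
  [0,3] PP   <
    [0,1] "from" : PP\S
    [1,3] PP\(PP\S)   >
      [1,2] "map" : (PP\(PP\S))/N
      [2,3] "quickly" : N
  [3,4] "clearly" : S\PP

[0,1] PP\S  lex  "from"
[1,2] (PP\(PP\S))/N  lex  "map"
[2,3] N  lex  "quickly"
[1,3] PP\(PP\S)  >  k=2
[0,3] PP  <  k=1
[3,4] S\PP  lex  "clearly"
[0,4] S  <  k=3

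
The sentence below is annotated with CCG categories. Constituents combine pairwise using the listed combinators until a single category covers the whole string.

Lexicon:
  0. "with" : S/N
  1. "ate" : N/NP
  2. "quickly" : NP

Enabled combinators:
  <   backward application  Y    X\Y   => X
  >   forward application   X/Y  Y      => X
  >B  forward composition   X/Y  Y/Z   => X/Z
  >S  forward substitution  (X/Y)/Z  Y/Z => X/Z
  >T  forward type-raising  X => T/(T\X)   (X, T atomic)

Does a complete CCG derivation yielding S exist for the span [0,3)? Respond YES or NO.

YES

[0,3] S   >
  [0,1] "with" : S/N
  [1,3] N   >
    [1,2] "ate" : N/NP
    [2,3] "quickly" : NP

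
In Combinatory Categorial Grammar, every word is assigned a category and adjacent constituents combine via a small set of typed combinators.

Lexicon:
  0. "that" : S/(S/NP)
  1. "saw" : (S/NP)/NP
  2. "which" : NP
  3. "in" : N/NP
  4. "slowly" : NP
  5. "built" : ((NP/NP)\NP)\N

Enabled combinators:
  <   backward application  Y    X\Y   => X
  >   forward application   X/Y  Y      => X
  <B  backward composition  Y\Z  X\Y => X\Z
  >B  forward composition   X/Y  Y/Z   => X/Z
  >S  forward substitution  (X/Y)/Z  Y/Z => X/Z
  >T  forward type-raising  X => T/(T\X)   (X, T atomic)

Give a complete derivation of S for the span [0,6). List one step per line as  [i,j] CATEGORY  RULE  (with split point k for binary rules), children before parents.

[0,1] S/(S/NP)  lex  "that"
[1,2] (S/NP)/NP  lex  "saw"
[2,3] NP  lex  "which"
[3,4] N/NP  lex  "in"
[4,5] NP  lex  "slowly"
[3,5] N  >  k=4
[5,6] ((NP/NP)\NP)\N  lex  "built"
[3,6] (NP/NP)\NP  <  k=5
[2,6] NP/NP  <  k=3
[1,6] S/NP  >S  k=2
[0,6] S  >  k=1

[0,6] S   >
  [0,1] "that" : S/(S/NP)
  [1,6] S/NP   >S
    [1,2] "saw" : (S/NP)/NP
    [2,6] NP/NP   <
      [2,3] "which" : NP
      [3,6] (NP/NP)\NP   <
        [3,5] N   >
          [3,4] "in" : N/NP
          [4,5] "slowly" : NP
        [5,6] "built" : ((NP/NP)\NP)\N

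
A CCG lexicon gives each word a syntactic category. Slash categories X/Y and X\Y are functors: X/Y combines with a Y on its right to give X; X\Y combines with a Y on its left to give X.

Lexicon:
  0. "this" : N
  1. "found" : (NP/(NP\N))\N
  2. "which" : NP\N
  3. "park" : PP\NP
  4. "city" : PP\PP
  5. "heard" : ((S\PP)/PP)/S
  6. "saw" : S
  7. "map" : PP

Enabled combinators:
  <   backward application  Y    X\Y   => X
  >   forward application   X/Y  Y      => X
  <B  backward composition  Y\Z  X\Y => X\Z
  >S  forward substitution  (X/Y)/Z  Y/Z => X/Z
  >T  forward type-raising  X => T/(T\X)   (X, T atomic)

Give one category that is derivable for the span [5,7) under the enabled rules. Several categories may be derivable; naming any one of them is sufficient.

(S\PP)/PP

[0,8] S   <
  [0,5] PP   <
    [0,3] NP   >
      [0,2] NP/(NP\N)   <
        [0,1] "this" : N
        [1,2] "found" : (NP/(NP\N))\N
      [2,3] "which" : NP\N
    [3,5] PP\NP   <B
      [3,4] "park" : PP\NP
      [4,5] "city" : PP\PP
  [5,8] S\PP   >
    [5,7] (S\PP)/PP   >
      [5,6] "heard" : ((S\PP)/PP)/S
      [6,7] "saw" : S
    [7,8] "map" : PP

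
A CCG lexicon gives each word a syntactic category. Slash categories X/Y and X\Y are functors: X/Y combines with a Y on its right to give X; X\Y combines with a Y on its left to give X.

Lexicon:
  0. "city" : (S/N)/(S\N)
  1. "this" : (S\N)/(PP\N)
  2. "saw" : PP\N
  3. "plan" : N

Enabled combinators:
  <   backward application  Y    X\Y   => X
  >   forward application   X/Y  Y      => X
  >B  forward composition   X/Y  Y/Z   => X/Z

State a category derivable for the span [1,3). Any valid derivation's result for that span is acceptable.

[0,4] S   >
  [0,3] S/N   >
    [0,1] "city" : (S/N)/(S\N)
    [1,3] S\N   >
      [1,2] "this" : (S\N)/(PP\N)
      [2,3] "saw" : PP\N
  [3,4] "plan" : N

S\N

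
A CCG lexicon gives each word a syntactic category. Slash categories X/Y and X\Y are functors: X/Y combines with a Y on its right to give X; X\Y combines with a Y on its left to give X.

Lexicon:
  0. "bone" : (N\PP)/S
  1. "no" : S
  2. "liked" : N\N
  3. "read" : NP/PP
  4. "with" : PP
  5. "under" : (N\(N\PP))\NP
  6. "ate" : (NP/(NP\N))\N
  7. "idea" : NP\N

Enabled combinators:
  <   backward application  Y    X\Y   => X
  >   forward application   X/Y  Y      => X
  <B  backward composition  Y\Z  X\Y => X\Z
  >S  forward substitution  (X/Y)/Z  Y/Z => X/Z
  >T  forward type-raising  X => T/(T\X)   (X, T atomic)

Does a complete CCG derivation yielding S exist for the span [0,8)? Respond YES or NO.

NO

(N\PP)/S S N\N NP/PP PP (N\(N\PP))\NP (NP/(NP\N))\N NP\N
CKY chart[0,8] = {N/(N\NP), NP, NP/(NP\NP), PP/(PP\NP), S/(S\NP)}; S ∉ chart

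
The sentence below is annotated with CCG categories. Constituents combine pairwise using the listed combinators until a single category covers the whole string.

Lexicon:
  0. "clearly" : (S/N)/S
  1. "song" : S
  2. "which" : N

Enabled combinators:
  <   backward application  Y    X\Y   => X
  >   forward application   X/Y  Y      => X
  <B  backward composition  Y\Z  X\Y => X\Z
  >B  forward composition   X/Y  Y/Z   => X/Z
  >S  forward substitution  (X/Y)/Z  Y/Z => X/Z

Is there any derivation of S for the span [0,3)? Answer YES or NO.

YES

[0,3] S   >
  [0,2] S/N   >
    [0,1] "clearly" : (S/N)/S
    [1,2] "song" : S
  [2,3] "which" : N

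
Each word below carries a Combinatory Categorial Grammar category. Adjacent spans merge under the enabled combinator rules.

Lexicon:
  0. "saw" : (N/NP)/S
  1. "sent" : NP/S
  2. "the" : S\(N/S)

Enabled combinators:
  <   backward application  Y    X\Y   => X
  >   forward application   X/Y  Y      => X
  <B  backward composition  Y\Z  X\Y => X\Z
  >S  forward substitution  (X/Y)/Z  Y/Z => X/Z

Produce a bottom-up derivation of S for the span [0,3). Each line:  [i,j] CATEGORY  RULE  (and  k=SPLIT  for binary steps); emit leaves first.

[0,3] S   <
  [0,2] N/S   >S
    [0,1] "saw" : (N/NP)/S
    [1,2] "sent" : NP/S
  [2,3] "the" : S\(N/S)

[0,1] (N/NP)/S  lex  "saw"
[1,2] NP/S  lex  "sent"
[0,2] N/S  >S  k=1
[2,3] S\(N/S)  lex  "the"
[0,3] S  <  k=2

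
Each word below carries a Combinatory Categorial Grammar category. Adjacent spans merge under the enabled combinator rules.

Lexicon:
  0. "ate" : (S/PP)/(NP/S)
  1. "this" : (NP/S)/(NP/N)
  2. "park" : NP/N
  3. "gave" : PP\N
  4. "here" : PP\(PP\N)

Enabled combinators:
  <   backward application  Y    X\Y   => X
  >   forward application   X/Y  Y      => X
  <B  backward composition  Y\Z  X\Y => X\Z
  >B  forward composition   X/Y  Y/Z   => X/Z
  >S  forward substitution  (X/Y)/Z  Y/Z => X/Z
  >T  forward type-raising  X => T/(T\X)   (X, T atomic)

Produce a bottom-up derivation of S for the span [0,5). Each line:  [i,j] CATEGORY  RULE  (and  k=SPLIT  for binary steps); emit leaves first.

[0,1] (S/PP)/(NP/S)  lex  "ate"
[1,2] (NP/S)/(NP/N)  lex  "this"
[2,3] NP/N  lex  "park"
[1,3] NP/S  >  k=2
[0,3] S/PP  >  k=1
[3,4] PP\N  lex  "gave"
[4,5] PP\(PP\N)  lex  "here"
[3,5] PP  <  k=4
[0,5] S  >  k=3

[0,5] S   >
  [0,3] S/PP   >
    [0,1] "ate" : (S/PP)/(NP/S)
    [1,3] NP/S   >
      [1,2] "this" : (NP/S)/(NP/N)
      [2,3] "park" : NP/N
  [3,5] PP   <
    [3,4] "gave" : PP\N
    [4,5] "here" : PP\(PP\N)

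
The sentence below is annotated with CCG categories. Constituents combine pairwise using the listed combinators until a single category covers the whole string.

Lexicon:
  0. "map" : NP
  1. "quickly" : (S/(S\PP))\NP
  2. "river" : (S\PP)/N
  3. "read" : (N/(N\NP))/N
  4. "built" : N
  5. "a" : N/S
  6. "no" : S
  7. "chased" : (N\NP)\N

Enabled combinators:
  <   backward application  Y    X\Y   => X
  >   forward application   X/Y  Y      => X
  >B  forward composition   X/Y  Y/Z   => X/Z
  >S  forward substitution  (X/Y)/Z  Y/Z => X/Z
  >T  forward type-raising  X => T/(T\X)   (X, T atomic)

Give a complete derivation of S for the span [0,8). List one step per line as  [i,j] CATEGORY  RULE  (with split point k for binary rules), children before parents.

[0,8] S   >
  [0,2] S/(S\PP)   <
    [0,1] "map" : NP
    [1,2] "quickly" : (S/(S\PP))\NP
  [2,8] S\PP   >
    [2,3] "river" : (S\PP)/N
    [3,8] N   >
      [3,5] N/(N\NP)   >
        [3,4] "read" : (N/(N\NP))/N
        [4,5] "built" : N
      [5,8] N\NP   <
        [5,7] N   >
          [5,6] "a" : N/S
          [6,7] "no" : S
        [7,8] "chased" : (N\NP)\N

[0,1] NP  lex  "map"
[1,2] (S/(S\PP))\NP  lex  "quickly"
[0,2] S/(S\PP)  <  k=1
[2,3] (S\PP)/N  lex  "river"
[3,4] (N/(N\NP))/N  lex  "read"
[4,5] N  lex  "built"
[3,5] N/(N\NP)  >  k=4
[5,6] N/S  lex  "a"
[6,7] S  lex  "no"
[5,7] N  >  k=6
[7,8] (N\NP)\N  lex  "chased"
[5,8] N\NP  <  k=7
[3,8] N  >  k=5
[2,8] S\PP  >  k=3
[0,8] S  >  k=2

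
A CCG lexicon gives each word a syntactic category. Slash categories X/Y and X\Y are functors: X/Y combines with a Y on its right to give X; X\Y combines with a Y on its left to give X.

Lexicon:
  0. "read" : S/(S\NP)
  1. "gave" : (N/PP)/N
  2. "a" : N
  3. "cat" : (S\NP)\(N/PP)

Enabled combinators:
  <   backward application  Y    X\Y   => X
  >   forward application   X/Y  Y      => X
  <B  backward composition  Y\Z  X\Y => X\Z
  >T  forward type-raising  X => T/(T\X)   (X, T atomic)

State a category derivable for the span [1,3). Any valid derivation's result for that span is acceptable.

N/PP

[0,4] S   >
  [0,1] "read" : S/(S\NP)
  [1,4] S\NP   <
    [1,3] N/PP   >
      [1,2] "gave" : (N/PP)/N
      [2,3] "a" : N
    [3,4] "cat" : (S\NP)\(N/PP)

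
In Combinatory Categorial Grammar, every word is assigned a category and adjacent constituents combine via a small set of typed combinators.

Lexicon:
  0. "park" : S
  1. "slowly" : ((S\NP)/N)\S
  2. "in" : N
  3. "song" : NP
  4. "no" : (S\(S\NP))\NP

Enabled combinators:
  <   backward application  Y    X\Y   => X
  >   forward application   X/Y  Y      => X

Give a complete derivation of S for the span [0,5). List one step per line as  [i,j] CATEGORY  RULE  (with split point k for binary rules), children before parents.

[0,1] S  lex  "park"
[1,2] ((S\NP)/N)\S  lex  "slowly"
[0,2] (S\NP)/N  <  k=1
[2,3] N  lex  "in"
[0,3] S\NP  >  k=2
[3,4] NP  lex  "song"
[4,5] (S\(S\NP))\NP  lex  "no"
[3,5] S\(S\NP)  <  k=4
[0,5] S  <  k=3

[0,5] S   <
  [0,3] S\NP   >
    [0,2] (S\NP)/N   <
      [0,1] "park" : S
      [1,2] "slowly" : ((S\NP)/N)\S
    [2,3] "in" : N
  [3,5] S\(S\NP)   <
    [3,4] "song" : NP
    [4,5] "no" : (S\(S\NP))\NP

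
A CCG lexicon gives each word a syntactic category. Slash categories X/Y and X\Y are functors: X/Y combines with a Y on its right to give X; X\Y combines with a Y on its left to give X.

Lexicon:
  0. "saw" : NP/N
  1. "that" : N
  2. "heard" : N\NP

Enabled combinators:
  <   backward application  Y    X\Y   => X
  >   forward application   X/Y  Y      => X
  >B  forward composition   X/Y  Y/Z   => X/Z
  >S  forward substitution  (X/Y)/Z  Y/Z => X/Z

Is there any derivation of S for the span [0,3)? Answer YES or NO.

NO

NP/N N N\NP
CKY chart[0,3] = {N}; S ∉ chart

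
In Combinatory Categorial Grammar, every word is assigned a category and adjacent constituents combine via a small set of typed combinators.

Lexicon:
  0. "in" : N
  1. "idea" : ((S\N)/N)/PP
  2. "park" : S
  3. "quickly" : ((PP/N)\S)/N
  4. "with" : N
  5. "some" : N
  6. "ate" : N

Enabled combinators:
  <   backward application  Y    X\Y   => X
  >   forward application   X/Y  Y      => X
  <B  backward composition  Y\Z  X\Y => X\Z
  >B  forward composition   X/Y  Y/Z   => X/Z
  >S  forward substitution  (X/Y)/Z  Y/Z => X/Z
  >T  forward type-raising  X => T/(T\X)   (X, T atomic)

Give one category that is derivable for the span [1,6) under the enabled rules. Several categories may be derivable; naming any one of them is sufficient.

(S\N)/N

[0,7] S   <
  [0,1] "in" : N
  [1,7] S\N   >
    [1,6] (S\N)/N   >
      [1,2] "idea" : ((S\N)/N)/PP
      [2,6] PP   >
        [2,5] PP/N   <
          [2,3] "park" : S
          [3,5] (PP/N)\S   >
            [3,4] "quickly" : ((PP/N)\S)/N
            [4,5] "with" : N
        [5,6] "some" : N
    [6,7] "ate" : N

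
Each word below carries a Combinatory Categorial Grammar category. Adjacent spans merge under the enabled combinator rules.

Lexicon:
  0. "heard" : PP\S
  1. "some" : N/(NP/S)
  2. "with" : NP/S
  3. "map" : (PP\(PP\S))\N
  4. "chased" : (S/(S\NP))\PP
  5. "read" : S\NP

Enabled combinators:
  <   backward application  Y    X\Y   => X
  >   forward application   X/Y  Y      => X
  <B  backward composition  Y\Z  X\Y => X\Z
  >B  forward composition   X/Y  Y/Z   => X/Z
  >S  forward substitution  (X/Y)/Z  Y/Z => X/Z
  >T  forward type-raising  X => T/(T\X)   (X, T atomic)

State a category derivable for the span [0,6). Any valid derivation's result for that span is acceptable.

S

[0,6] S   >
  [0,5] S/(S\NP)   <
    [0,4] PP   <
      [0,1] "heard" : PP\S
      [1,4] PP\(PP\S)   <
        [1,3] N   >
          [1,2] "some" : N/(NP/S)
          [2,3] "with" : NP/S
        [3,4] "map" : (PP\(PP\S))\N
    [4,5] "chased" : (S/(S\NP))\PP
  [5,6] "read" : S\NP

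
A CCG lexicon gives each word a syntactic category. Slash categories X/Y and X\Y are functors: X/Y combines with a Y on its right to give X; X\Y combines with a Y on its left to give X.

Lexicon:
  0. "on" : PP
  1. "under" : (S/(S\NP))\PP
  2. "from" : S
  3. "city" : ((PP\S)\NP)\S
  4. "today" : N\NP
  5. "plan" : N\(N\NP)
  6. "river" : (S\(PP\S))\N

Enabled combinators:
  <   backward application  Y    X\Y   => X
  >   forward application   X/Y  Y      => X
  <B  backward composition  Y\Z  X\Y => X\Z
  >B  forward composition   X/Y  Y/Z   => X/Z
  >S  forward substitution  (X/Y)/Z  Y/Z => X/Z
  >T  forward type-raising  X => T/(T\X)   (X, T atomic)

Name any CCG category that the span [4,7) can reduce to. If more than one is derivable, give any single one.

[0,7] S   >
  [0,2] S/(S\NP)   <
    [0,1] "on" : PP
    [1,2] "under" : (S/(S\NP))\PP
  [2,7] S\NP   <B
    [2,4] (PP\S)\NP   <
      [2,3] "from" : S
      [3,4] "city" : ((PP\S)\NP)\S
    [4,7] S\(PP\S)   <
      [4,6] N   <
        [4,5] "today" : N\NP
        [5,6] "plan" : N\(N\NP)
      [6,7] "river" : (S\(PP\S))\N

S\(PP\S)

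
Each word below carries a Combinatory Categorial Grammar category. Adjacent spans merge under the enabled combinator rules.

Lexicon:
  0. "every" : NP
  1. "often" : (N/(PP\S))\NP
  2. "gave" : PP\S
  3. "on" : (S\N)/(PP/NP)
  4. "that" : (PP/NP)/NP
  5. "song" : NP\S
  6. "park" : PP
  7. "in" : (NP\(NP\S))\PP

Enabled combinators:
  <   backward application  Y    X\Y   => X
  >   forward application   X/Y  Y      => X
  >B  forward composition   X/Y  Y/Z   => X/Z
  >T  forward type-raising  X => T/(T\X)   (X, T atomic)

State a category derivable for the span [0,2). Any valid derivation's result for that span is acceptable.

[0,8] S   <
  [0,3] N   >
    [0,2] N/(PP\S)   <
      [0,1] "every" : NP
      [1,2] "often" : (N/(PP\S))\NP
    [2,3] "gave" : PP\S
  [3,8] S\N   >
    [3,4] "on" : (S\N)/(PP/NP)
    [4,8] PP/NP   >
      [4,5] "that" : (PP/NP)/NP
      [5,8] NP   <
        [5,6] "song" : NP\S
        [6,8] NP\(NP\S)   <
          [6,7] "park" : PP
          [7,8] "in" : (NP\(NP\S))\PP

N/(PP\S)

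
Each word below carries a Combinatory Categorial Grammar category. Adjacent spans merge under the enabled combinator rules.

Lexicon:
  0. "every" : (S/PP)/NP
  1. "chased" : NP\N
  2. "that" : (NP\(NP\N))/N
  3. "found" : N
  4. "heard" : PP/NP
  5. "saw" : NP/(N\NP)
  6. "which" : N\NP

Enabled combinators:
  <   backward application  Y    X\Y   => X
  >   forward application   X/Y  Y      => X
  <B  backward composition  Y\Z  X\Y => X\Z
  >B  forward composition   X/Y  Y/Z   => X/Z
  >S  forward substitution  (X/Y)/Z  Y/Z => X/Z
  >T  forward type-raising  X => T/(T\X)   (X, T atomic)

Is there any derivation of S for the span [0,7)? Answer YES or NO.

[0,7] S   >
  [0,5] S/NP   >B
    [0,4] S/PP   >
      [0,1] "every" : (S/PP)/NP
      [1,4] NP   <
        [1,2] "chased" : NP\N
        [2,4] NP\(NP\N)   >
          [2,3] "that" : (NP\(NP\N))/N
          [3,4] "found" : N
    [4,5] "heard" : PP/NP
  [5,7] NP   >
    [5,6] "saw" : NP/(N\NP)
    [6,7] "which" : N\NP

YES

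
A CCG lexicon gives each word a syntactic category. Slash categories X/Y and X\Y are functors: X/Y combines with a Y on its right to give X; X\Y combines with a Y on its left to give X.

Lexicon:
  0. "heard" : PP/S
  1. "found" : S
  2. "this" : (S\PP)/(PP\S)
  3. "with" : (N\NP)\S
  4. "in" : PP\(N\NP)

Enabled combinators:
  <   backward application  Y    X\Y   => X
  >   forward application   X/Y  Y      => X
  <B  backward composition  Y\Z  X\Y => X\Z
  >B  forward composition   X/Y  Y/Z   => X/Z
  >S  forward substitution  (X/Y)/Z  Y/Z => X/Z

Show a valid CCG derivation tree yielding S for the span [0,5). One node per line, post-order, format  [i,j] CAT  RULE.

[0,1] PP/S  lex  "heard"
[1,2] S  lex  "found"
[0,2] PP  >  k=1
[2,3] (S\PP)/(PP\S)  lex  "this"
[3,4] (N\NP)\S  lex  "with"
[4,5] PP\(N\NP)  lex  "in"
[3,5] PP\S  <B  k=4
[2,5] S\PP  >  k=3
[0,5] S  <  k=2

[0,5] S   <
  [0,2] PP   >
    [0,1] "heard" : PP/S
    [1,2] "found" : S
  [2,5] S\PP   >
    [2,3] "this" : (S\PP)/(PP\S)
    [3,5] PP\S   <B
      [3,4] "with" : (N\NP)\S
      [4,5] "in" : PP\(N\NP)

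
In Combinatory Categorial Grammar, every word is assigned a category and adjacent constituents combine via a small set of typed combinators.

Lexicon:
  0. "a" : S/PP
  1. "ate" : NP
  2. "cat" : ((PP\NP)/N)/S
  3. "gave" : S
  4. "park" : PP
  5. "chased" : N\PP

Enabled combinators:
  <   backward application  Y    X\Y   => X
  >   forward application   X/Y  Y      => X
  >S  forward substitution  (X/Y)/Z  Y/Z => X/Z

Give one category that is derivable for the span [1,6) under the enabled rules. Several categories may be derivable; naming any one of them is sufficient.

[0,6] S   >
  [0,1] "a" : S/PP
  [1,6] PP   <
    [1,2] "ate" : NP
    [2,6] PP\NP   >
      [2,4] (PP\NP)/N   >
        [2,3] "cat" : ((PP\NP)/N)/S
        [3,4] "gave" : S
      [4,6] N   <
        [4,5] "park" : PP
        [5,6] "chased" : N\PP

PP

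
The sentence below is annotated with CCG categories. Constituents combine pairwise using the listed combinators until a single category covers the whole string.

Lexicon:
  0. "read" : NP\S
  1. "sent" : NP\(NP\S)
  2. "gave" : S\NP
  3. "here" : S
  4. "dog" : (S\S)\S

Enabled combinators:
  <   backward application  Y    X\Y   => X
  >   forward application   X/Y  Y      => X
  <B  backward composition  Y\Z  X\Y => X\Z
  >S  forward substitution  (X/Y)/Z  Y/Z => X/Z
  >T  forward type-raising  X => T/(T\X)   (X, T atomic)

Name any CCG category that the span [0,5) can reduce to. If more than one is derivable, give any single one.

S

[0,5] S   <
  [0,2] NP   <
    [0,1] "read" : NP\S
    [1,2] "sent" : NP\(NP\S)
  [2,5] S\NP   <B
    [2,3] "gave" : S\NP
    [3,5] S\S   <
      [3,4] "here" : S
      [4,5] "dog" : (S\S)\S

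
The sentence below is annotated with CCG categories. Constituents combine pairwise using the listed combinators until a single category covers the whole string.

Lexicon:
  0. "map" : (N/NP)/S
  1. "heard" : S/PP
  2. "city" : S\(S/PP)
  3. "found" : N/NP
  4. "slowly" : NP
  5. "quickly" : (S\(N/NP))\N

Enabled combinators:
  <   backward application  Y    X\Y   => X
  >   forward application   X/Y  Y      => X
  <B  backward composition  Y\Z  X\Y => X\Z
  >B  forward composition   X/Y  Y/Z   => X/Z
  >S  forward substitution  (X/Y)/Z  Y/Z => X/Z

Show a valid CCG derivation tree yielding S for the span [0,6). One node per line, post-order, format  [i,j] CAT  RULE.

[0,1] (N/NP)/S  lex  "map"
[1,2] S/PP  lex  "heard"
[2,3] S\(S/PP)  lex  "city"
[1,3] S  <  k=2
[0,3] N/NP  >  k=1
[3,4] N/NP  lex  "found"
[4,5] NP  lex  "slowly"
[3,5] N  >  k=4
[5,6] (S\(N/NP))\N  lex  "quickly"
[3,6] S\(N/NP)  <  k=5
[0,6] S  <  k=3

[0,6] S   <
  [0,3] N/NP   >
    [0,1] "map" : (N/NP)/S
    [1,3] S   <
      [1,2] "heard" : S/PP
      [2,3] "city" : S\(S/PP)
  [3,6] S\(N/NP)   <
    [3,5] N   >
      [3,4] "found" : N/NP
      [4,5] "slowly" : NP
    [5,6] "quickly" : (S\(N/NP))\N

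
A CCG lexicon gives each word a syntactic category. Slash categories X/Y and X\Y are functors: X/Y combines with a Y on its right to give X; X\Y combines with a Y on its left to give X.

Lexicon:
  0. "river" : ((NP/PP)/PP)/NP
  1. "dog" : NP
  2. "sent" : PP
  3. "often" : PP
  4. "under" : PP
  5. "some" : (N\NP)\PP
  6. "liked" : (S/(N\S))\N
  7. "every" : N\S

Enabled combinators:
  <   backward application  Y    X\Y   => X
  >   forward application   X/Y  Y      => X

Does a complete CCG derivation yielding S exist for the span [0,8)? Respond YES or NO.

YES

[0,8] S   >
  [0,7] S/(N\S)   <
    [0,6] N   <
      [0,4] NP   >
        [0,3] NP/PP   >
          [0,2] (NP/PP)/PP   >
            [0,1] "river" : ((NP/PP)/PP)/NP
            [1,2] "dog" : NP
          [2,3] "sent" : PP
        [3,4] "often" : PP
      [4,6] N\NP   <
        [4,5] "under" : PP
        [5,6] "some" : (N\NP)\PP
    [6,7] "liked" : (S/(N\S))\N
  [7,8] "every" : N\S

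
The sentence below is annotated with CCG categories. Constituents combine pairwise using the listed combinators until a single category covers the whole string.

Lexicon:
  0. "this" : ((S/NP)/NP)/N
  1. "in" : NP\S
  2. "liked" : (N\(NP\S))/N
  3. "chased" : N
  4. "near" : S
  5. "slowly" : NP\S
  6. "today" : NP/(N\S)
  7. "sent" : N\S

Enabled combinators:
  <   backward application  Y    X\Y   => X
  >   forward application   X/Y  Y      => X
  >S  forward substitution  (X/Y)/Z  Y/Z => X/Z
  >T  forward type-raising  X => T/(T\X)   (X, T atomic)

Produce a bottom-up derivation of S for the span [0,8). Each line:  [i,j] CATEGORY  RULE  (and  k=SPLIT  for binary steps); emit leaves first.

[0,8] S   >
  [0,6] S/NP   >
    [0,4] (S/NP)/NP   >
      [0,1] "this" : ((S/NP)/NP)/N
      [1,4] N   <
        [1,2] "in" : NP\S
        [2,4] N\(NP\S)   >
          [2,3] "liked" : (N\(NP\S))/N
          [3,4] "chased" : N
    [4,6] NP   >
      [4,5] NP/(NP\S)   >T
        [4,5] "near" : S
      [5,6] "slowly" : NP\S
  [6,8] NP   >
    [6,7] "today" : NP/(N\S)
    [7,8] "sent" : N\S

[0,1] ((S/NP)/NP)/N  lex  "this"
[1,2] NP\S  lex  "in"
[2,3] (N\(NP\S))/N  lex  "liked"
[3,4] N  lex  "chased"
[2,4] N\(NP\S)  >  k=3
[1,4] N  <  k=2
[0,4] (S/NP)/NP  >  k=1
[4,5] S  lex  "near"
[4,5] NP/(NP\S)  >T
[5,6] NP\S  lex  "slowly"
[4,6] NP  >  k=5
[0,6] S/NP  >  k=4
[6,7] NP/(N\S)  lex  "today"
[7,8] N\S  lex  "sent"
[6,8] NP  >  k=7
[0,8] S  >  k=6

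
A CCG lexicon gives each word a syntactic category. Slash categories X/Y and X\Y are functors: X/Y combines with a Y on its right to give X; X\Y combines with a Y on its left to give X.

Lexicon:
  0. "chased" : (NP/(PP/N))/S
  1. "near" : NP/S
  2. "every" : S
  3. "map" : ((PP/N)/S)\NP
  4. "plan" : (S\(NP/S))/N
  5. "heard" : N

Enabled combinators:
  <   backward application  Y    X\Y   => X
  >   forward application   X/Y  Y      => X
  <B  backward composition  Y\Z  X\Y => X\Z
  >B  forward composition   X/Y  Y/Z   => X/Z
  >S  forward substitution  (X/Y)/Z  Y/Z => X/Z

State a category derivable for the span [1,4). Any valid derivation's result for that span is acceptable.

[0,6] S   <
  [0,4] NP/S   >S
    [0,1] "chased" : (NP/(PP/N))/S
    [1,4] (PP/N)/S   <
      [1,3] NP   >
        [1,2] "near" : NP/S
        [2,3] "every" : S
      [3,4] "map" : ((PP/N)/S)\NP
  [4,6] S\(NP/S)   >
    [4,5] "plan" : (S\(NP/S))/N
    [5,6] "heard" : N

(PP/N)/S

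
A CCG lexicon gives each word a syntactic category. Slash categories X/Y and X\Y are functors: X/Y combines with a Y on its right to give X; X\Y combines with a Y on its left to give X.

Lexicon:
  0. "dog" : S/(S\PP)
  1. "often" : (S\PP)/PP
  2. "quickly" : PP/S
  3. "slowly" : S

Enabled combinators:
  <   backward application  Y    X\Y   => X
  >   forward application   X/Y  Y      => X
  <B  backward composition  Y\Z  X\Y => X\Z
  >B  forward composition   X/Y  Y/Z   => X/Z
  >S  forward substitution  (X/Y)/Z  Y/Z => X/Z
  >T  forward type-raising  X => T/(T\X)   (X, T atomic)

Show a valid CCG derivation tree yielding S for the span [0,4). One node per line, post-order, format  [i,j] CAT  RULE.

[0,4] S   >
  [0,1] "dog" : S/(S\PP)
  [1,4] S\PP   >
    [1,2] "often" : (S\PP)/PP
    [2,4] PP   >
      [2,3] "quickly" : PP/S
      [3,4] "slowly" : S

[0,1] S/(S\PP)  lex  "dog"
[1,2] (S\PP)/PP  lex  "often"
[2,3] PP/S  lex  "quickly"
[3,4] S  lex  "slowly"
[2,4] PP  >  k=3
[1,4] S\PP  >  k=2
[0,4] S  >  k=1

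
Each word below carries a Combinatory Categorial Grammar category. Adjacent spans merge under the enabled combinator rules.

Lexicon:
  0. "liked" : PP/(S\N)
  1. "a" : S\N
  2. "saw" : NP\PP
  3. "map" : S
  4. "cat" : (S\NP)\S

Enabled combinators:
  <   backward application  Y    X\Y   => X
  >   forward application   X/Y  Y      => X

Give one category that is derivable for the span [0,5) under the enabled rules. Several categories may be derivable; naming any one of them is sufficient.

[0,5] S   <
  [0,3] NP   <
    [0,2] PP   >
      [0,1] "liked" : PP/(S\N)
      [1,2] "a" : S\N
    [2,3] "saw" : NP\PP
  [3,5] S\NP   <
    [3,4] "map" : S
    [4,5] "cat" : (S\NP)\S

S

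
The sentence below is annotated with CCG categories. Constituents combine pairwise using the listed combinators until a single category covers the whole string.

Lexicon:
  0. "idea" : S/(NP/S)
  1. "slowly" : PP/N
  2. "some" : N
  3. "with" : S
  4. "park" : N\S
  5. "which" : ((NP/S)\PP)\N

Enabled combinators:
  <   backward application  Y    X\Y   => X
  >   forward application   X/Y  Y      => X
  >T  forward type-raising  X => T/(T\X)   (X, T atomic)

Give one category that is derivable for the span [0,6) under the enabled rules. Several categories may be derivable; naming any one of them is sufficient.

[0,6] S   >
  [0,1] "idea" : S/(NP/S)
  [1,6] NP/S   <
    [1,3] PP   >
      [1,2] "slowly" : PP/N
      [2,3] "some" : N
    [3,6] (NP/S)\PP   <
      [3,5] N   <
        [3,4] "with" : S
        [4,5] "park" : N\S
      [5,6] "which" : ((NP/S)\PP)\N

S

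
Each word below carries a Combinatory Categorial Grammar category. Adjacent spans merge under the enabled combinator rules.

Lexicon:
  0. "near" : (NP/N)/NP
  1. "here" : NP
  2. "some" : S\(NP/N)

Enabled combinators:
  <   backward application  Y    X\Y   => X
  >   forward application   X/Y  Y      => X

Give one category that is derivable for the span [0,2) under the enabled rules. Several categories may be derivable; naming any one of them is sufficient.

NP/N

[0,3] S   <
  [0,2] NP/N   >
    [0,1] "near" : (NP/N)/NP
    [1,2] "here" : NP
  [2,3] "some" : S\(NP/N)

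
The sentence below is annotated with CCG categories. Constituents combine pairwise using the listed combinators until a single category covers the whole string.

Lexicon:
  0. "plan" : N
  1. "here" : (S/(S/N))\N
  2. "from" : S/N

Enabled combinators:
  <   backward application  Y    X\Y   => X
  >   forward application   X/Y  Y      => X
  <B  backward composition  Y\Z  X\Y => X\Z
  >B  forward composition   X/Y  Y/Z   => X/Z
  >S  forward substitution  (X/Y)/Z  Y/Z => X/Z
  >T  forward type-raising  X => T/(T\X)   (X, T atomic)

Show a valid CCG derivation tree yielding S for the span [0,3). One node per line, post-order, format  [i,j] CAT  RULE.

[0,1] N  lex  "plan"
[1,2] (S/(S/N))\N  lex  "here"
[0,2] S/(S/N)  <  k=1
[2,3] S/N  lex  "from"
[0,3] S  >  k=2

[0,3] S   >
  [0,2] S/(S/N)   <
    [0,1] "plan" : N
    [1,2] "here" : (S/(S/N))\N
  [2,3] "from" : S/N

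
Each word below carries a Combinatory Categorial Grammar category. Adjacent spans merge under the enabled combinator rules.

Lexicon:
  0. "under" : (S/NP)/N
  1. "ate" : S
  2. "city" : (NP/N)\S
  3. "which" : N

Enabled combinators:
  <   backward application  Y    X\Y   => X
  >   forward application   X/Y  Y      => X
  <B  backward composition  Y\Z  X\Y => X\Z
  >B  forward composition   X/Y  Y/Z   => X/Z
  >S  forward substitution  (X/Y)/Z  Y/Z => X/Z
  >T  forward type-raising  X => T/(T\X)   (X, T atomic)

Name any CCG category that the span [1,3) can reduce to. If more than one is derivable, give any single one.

NP/N

[0,4] S   >
  [0,3] S/N   >S
    [0,1] "under" : (S/NP)/N
    [1,3] NP/N   <
      [1,2] "ate" : S
      [2,3] "city" : (NP/N)\S
  [3,4] "which" : N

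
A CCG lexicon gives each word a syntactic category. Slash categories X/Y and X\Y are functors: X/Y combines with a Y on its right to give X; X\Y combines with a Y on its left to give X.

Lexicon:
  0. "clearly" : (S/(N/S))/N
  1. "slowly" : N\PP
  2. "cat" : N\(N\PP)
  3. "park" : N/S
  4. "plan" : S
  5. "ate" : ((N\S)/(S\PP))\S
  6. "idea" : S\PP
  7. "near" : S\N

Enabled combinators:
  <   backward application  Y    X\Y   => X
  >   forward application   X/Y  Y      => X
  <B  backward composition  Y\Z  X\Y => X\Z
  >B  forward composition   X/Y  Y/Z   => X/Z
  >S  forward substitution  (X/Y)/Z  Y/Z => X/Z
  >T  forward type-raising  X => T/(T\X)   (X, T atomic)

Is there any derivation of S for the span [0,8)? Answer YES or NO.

[0,8] S   <
  [0,7] N   <
    [0,4] S   >
      [0,3] S/(N/S)   >
        [0,1] "clearly" : (S/(N/S))/N
        [1,3] N   <
          [1,2] "slowly" : N\PP
          [2,3] "cat" : N\(N\PP)
      [3,4] "park" : N/S
    [4,7] N\S   >
      [4,6] (N\S)/(S\PP)   <
        [4,5] "plan" : S
        [5,6] "ate" : ((N\S)/(S\PP))\S
      [6,7] "idea" : S\PP
  [7,8] "near" : S\N

YES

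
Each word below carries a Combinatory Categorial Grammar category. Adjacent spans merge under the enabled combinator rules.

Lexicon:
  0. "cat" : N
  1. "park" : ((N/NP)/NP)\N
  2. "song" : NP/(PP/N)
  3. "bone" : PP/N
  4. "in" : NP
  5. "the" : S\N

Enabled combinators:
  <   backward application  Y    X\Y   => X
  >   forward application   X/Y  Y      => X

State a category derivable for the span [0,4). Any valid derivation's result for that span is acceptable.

N/NP

[0,6] S   <
  [0,5] N   >
    [0,4] N/NP   >
      [0,2] (N/NP)/NP   <
        [0,1] "cat" : N
        [1,2] "park" : ((N/NP)/NP)\N
      [2,4] NP   >
        [2,3] "song" : NP/(PP/N)
        [3,4] "bone" : PP/N
    [4,5] "in" : NP
  [5,6] "the" : S\N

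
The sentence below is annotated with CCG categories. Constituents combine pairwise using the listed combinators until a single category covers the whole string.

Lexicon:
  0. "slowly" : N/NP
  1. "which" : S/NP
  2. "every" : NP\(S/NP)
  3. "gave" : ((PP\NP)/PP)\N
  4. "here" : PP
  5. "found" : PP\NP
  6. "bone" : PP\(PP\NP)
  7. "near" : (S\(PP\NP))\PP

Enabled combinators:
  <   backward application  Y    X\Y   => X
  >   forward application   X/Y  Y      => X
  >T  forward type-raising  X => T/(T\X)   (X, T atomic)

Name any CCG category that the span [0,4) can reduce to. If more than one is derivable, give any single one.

(PP\NP)/PP

[0,8] S   <
  [0,5] PP\NP   >
    [0,4] (PP\NP)/PP   <
      [0,3] N   >
        [0,1] "slowly" : N/NP
        [1,3] NP   <
          [1,2] "which" : S/NP
          [2,3] "every" : NP\(S/NP)
      [3,4] "gave" : ((PP\NP)/PP)\N
    [4,5] "here" : PP
  [5,8] S\(PP\NP)   <
    [5,7] PP   <
      [5,6] "found" : PP\NP
      [6,7] "bone" : PP\(PP\NP)
    [7,8] "near" : (S\(PP\NP))\PP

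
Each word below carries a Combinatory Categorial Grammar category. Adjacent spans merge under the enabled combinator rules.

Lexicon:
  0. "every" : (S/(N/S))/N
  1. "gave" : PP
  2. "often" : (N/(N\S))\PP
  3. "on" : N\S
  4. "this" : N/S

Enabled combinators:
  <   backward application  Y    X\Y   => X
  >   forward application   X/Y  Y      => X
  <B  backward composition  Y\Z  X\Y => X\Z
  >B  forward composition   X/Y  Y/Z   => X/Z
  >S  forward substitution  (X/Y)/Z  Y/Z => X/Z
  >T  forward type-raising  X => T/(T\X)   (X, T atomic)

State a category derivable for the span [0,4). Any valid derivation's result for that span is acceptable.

S/(N/S)

[0,5] S   >
  [0,4] S/(N/S)   >
    [0,1] "every" : (S/(N/S))/N
    [1,4] N   >
      [1,3] N/(N\S)   <
        [1,2] "gave" : PP
        [2,3] "often" : (N/(N\S))\PP
      [3,4] "on" : N\S
  [4,5] "this" : N/S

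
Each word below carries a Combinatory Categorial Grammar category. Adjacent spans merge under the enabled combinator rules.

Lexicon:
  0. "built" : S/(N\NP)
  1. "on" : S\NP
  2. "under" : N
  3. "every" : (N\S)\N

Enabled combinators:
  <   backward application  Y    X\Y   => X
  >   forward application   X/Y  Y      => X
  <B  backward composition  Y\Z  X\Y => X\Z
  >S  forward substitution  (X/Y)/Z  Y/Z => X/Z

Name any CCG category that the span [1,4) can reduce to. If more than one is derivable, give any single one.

[0,4] S   >
  [0,1] "built" : S/(N\NP)
  [1,4] N\NP   <B
    [1,2] "on" : S\NP
    [2,4] N\S   <
      [2,3] "under" : N
      [3,4] "every" : (N\S)\N

N\NP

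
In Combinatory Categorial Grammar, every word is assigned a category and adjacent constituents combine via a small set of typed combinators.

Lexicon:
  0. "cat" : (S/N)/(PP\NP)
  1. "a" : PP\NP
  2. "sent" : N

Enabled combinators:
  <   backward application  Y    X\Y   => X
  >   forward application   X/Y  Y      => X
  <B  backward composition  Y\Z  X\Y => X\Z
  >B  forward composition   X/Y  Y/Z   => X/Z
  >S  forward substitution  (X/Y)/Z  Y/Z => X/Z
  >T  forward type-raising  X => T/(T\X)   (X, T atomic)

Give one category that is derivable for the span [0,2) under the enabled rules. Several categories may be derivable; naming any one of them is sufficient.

[0,3] S   >
  [0,2] S/N   >
    [0,1] "cat" : (S/N)/(PP\NP)
    [1,2] "a" : PP\NP
  [2,3] "sent" : N

S/N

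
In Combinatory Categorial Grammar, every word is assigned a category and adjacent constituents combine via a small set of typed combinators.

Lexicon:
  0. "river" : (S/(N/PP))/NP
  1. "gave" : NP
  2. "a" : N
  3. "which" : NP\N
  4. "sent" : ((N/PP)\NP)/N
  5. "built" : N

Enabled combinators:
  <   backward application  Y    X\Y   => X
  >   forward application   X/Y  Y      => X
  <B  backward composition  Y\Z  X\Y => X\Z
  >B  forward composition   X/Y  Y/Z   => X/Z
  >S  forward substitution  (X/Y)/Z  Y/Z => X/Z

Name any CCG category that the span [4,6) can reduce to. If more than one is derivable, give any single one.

[0,6] S   >
  [0,2] S/(N/PP)   >
    [0,1] "river" : (S/(N/PP))/NP
    [1,2] "gave" : NP
  [2,6] N/PP   <
    [2,4] NP   <
      [2,3] "a" : N
      [3,4] "which" : NP\N
    [4,6] (N/PP)\NP   >
      [4,5] "sent" : ((N/PP)\NP)/N
      [5,6] "built" : N

(N/PP)\NP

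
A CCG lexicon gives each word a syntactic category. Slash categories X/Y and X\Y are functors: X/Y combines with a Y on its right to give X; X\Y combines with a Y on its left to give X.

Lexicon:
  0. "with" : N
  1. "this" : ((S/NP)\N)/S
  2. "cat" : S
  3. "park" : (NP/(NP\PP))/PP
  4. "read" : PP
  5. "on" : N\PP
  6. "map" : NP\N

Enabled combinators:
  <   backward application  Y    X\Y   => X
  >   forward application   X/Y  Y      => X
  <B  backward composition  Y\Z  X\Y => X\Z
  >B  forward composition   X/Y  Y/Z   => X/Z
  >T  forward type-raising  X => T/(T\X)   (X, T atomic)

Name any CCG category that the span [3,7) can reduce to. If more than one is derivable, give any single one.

NP

[0,7] S   >
  [0,3] S/NP   <
    [0,1] "with" : N
    [1,3] (S/NP)\N   >
      [1,2] "this" : ((S/NP)\N)/S
      [2,3] "cat" : S
  [3,7] NP   >
    [3,5] NP/(NP\PP)   >
      [3,4] "park" : (NP/(NP\PP))/PP
      [4,5] "read" : PP
    [5,7] NP\PP   <B
      [5,6] "on" : N\PP
      [6,7] "map" : NP\N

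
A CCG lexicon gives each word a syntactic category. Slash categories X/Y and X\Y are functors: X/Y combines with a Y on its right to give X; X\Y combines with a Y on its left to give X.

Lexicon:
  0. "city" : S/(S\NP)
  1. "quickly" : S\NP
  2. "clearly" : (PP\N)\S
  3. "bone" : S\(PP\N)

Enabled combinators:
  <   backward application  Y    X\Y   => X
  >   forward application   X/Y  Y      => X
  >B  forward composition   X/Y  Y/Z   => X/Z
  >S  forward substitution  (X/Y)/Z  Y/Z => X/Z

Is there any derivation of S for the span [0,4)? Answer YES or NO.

[0,4] S   <
  [0,3] PP\N   <
    [0,2] S   >
      [0,1] "city" : S/(S\NP)
      [1,2] "quickly" : S\NP
    [2,3] "clearly" : (PP\N)\S
  [3,4] "bone" : S\(PP\N)

YES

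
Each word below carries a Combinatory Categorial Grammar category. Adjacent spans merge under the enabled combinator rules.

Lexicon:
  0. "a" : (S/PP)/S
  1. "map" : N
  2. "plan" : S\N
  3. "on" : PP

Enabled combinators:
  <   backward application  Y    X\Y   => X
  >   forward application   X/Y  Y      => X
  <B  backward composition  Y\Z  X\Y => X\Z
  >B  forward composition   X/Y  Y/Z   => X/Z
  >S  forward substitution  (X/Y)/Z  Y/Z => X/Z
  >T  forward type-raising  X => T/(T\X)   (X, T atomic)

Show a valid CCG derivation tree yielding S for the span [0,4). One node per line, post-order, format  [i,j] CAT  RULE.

[0,1] (S/PP)/S  lex  "a"
[1,2] N  lex  "map"
[2,3] S\N  lex  "plan"
[1,3] S  <  k=2
[0,3] S/PP  >  k=1
[3,4] PP  lex  "on"
[0,4] S  >  k=3

[0,4] S   >
  [0,3] S/PP   >
    [0,1] "a" : (S/PP)/S
    [1,3] S   <
      [1,2] "map" : N
      [2,3] "plan" : S\N
  [3,4] "on" : PP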